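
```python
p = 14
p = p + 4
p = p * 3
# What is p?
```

Answer: 54

Derivation:
Trace (tracking p):
p = 14  # -> p = 14
p = p + 4  # -> p = 18
p = p * 3  # -> p = 54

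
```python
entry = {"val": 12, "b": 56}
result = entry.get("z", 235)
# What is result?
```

Trace (tracking result):
entry = {'val': 12, 'b': 56}  # -> entry = {'val': 12, 'b': 56}
result = entry.get('z', 235)  # -> result = 235

Answer: 235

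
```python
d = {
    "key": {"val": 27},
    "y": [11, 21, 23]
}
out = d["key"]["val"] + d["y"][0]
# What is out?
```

Answer: 38

Derivation:
Trace (tracking out):
d = {'key': {'val': 27}, 'y': [11, 21, 23]}  # -> d = {'key': {'val': 27}, 'y': [11, 21, 23]}
out = d['key']['val'] + d['y'][0]  # -> out = 38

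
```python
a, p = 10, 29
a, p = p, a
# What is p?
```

Answer: 10

Derivation:
Trace (tracking p):
a, p = (10, 29)  # -> a = 10, p = 29
a, p = (p, a)  # -> a = 29, p = 10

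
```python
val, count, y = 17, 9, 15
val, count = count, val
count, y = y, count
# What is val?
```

Trace (tracking val):
val, count, y = (17, 9, 15)  # -> val = 17, count = 9, y = 15
val, count = (count, val)  # -> val = 9, count = 17
count, y = (y, count)  # -> count = 15, y = 17

Answer: 9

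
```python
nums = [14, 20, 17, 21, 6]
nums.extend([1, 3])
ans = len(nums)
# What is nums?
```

Trace (tracking nums):
nums = [14, 20, 17, 21, 6]  # -> nums = [14, 20, 17, 21, 6]
nums.extend([1, 3])  # -> nums = [14, 20, 17, 21, 6, 1, 3]
ans = len(nums)  # -> ans = 7

Answer: [14, 20, 17, 21, 6, 1, 3]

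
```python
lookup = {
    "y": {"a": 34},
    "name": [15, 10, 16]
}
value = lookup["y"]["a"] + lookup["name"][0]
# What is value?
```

Trace (tracking value):
lookup = {'y': {'a': 34}, 'name': [15, 10, 16]}  # -> lookup = {'y': {'a': 34}, 'name': [15, 10, 16]}
value = lookup['y']['a'] + lookup['name'][0]  # -> value = 49

Answer: 49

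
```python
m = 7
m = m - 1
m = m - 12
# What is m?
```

Trace (tracking m):
m = 7  # -> m = 7
m = m - 1  # -> m = 6
m = m - 12  # -> m = -6

Answer: -6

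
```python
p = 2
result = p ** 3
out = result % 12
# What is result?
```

Answer: 8

Derivation:
Trace (tracking result):
p = 2  # -> p = 2
result = p ** 3  # -> result = 8
out = result % 12  # -> out = 8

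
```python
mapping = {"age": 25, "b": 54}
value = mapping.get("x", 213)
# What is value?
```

Answer: 213

Derivation:
Trace (tracking value):
mapping = {'age': 25, 'b': 54}  # -> mapping = {'age': 25, 'b': 54}
value = mapping.get('x', 213)  # -> value = 213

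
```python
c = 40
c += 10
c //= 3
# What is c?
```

Trace (tracking c):
c = 40  # -> c = 40
c += 10  # -> c = 50
c //= 3  # -> c = 16

Answer: 16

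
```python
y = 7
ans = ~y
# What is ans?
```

Trace (tracking ans):
y = 7  # -> y = 7
ans = ~y  # -> ans = -8

Answer: -8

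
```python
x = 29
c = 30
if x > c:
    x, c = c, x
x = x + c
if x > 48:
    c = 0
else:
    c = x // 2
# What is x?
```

Answer: 59

Derivation:
Trace (tracking x):
x = 29  # -> x = 29
c = 30  # -> c = 30
if x > c:  # condition is False
x = x + c  # -> x = 59
if x > 48:  # condition is True
    c = 0  # -> c = 0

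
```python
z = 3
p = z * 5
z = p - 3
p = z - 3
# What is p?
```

Trace (tracking p):
z = 3  # -> z = 3
p = z * 5  # -> p = 15
z = p - 3  # -> z = 12
p = z - 3  # -> p = 9

Answer: 9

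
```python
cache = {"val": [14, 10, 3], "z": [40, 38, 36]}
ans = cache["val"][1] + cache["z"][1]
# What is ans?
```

Trace (tracking ans):
cache = {'val': [14, 10, 3], 'z': [40, 38, 36]}  # -> cache = {'val': [14, 10, 3], 'z': [40, 38, 36]}
ans = cache['val'][1] + cache['z'][1]  # -> ans = 48

Answer: 48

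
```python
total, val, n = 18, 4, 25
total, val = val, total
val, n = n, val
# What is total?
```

Trace (tracking total):
total, val, n = (18, 4, 25)  # -> total = 18, val = 4, n = 25
total, val = (val, total)  # -> total = 4, val = 18
val, n = (n, val)  # -> val = 25, n = 18

Answer: 4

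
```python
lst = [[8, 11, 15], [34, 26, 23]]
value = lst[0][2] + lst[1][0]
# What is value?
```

Answer: 49

Derivation:
Trace (tracking value):
lst = [[8, 11, 15], [34, 26, 23]]  # -> lst = [[8, 11, 15], [34, 26, 23]]
value = lst[0][2] + lst[1][0]  # -> value = 49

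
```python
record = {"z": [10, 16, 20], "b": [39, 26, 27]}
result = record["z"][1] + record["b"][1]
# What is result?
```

Answer: 42

Derivation:
Trace (tracking result):
record = {'z': [10, 16, 20], 'b': [39, 26, 27]}  # -> record = {'z': [10, 16, 20], 'b': [39, 26, 27]}
result = record['z'][1] + record['b'][1]  # -> result = 42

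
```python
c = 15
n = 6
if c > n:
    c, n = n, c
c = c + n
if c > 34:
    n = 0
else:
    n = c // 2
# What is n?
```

Trace (tracking n):
c = 15  # -> c = 15
n = 6  # -> n = 6
if c > n:  # condition is True
    c, n = (n, c)  # -> c = 6, n = 15
c = c + n  # -> c = 21
if c > 34:  # condition is False
else:
    n = c // 2  # -> n = 10

Answer: 10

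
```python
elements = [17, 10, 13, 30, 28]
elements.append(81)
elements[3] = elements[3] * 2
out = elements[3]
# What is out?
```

Answer: 60

Derivation:
Trace (tracking out):
elements = [17, 10, 13, 30, 28]  # -> elements = [17, 10, 13, 30, 28]
elements.append(81)  # -> elements = [17, 10, 13, 30, 28, 81]
elements[3] = elements[3] * 2  # -> elements = [17, 10, 13, 60, 28, 81]
out = elements[3]  # -> out = 60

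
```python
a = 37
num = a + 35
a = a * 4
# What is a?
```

Trace (tracking a):
a = 37  # -> a = 37
num = a + 35  # -> num = 72
a = a * 4  # -> a = 148

Answer: 148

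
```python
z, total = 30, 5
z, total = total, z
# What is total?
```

Trace (tracking total):
z, total = (30, 5)  # -> z = 30, total = 5
z, total = (total, z)  # -> z = 5, total = 30

Answer: 30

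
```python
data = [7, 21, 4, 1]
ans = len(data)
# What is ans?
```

Answer: 4

Derivation:
Trace (tracking ans):
data = [7, 21, 4, 1]  # -> data = [7, 21, 4, 1]
ans = len(data)  # -> ans = 4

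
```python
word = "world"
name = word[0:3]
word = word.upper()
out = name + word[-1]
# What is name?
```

Answer: 'wor'

Derivation:
Trace (tracking name):
word = 'world'  # -> word = 'world'
name = word[0:3]  # -> name = 'wor'
word = word.upper()  # -> word = 'WORLD'
out = name + word[-1]  # -> out = 'worD'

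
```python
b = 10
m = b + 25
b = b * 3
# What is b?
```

Answer: 30

Derivation:
Trace (tracking b):
b = 10  # -> b = 10
m = b + 25  # -> m = 35
b = b * 3  # -> b = 30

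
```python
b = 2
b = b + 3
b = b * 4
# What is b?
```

Answer: 20

Derivation:
Trace (tracking b):
b = 2  # -> b = 2
b = b + 3  # -> b = 5
b = b * 4  # -> b = 20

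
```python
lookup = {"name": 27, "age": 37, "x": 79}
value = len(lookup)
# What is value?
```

Trace (tracking value):
lookup = {'name': 27, 'age': 37, 'x': 79}  # -> lookup = {'name': 27, 'age': 37, 'x': 79}
value = len(lookup)  # -> value = 3

Answer: 3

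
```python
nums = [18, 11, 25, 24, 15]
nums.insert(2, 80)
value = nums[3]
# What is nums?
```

Trace (tracking nums):
nums = [18, 11, 25, 24, 15]  # -> nums = [18, 11, 25, 24, 15]
nums.insert(2, 80)  # -> nums = [18, 11, 80, 25, 24, 15]
value = nums[3]  # -> value = 25

Answer: [18, 11, 80, 25, 24, 15]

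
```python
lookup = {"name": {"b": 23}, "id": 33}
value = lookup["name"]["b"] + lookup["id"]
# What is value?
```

Answer: 56

Derivation:
Trace (tracking value):
lookup = {'name': {'b': 23}, 'id': 33}  # -> lookup = {'name': {'b': 23}, 'id': 33}
value = lookup['name']['b'] + lookup['id']  # -> value = 56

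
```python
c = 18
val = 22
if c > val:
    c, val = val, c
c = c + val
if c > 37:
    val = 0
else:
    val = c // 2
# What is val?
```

Answer: 0

Derivation:
Trace (tracking val):
c = 18  # -> c = 18
val = 22  # -> val = 22
if c > val:  # condition is False
c = c + val  # -> c = 40
if c > 37:  # condition is True
    val = 0  # -> val = 0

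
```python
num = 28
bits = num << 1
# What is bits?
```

Answer: 56

Derivation:
Trace (tracking bits):
num = 28  # -> num = 28
bits = num << 1  # -> bits = 56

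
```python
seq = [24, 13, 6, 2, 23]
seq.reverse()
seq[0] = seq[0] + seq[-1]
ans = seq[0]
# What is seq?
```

Answer: [47, 2, 6, 13, 24]

Derivation:
Trace (tracking seq):
seq = [24, 13, 6, 2, 23]  # -> seq = [24, 13, 6, 2, 23]
seq.reverse()  # -> seq = [23, 2, 6, 13, 24]
seq[0] = seq[0] + seq[-1]  # -> seq = [47, 2, 6, 13, 24]
ans = seq[0]  # -> ans = 47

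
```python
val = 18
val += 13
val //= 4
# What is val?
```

Trace (tracking val):
val = 18  # -> val = 18
val += 13  # -> val = 31
val //= 4  # -> val = 7

Answer: 7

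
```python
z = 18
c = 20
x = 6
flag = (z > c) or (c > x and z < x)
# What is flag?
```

Trace (tracking flag):
z = 18  # -> z = 18
c = 20  # -> c = 20
x = 6  # -> x = 6
flag = z > c or (c > x and z < x)  # -> flag = False

Answer: False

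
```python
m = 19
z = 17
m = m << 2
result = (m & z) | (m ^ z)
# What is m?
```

Trace (tracking m):
m = 19  # -> m = 19
z = 17  # -> z = 17
m = m << 2  # -> m = 76
result = m & z | m ^ z  # -> result = 93

Answer: 76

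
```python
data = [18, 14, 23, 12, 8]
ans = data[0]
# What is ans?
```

Answer: 18

Derivation:
Trace (tracking ans):
data = [18, 14, 23, 12, 8]  # -> data = [18, 14, 23, 12, 8]
ans = data[0]  # -> ans = 18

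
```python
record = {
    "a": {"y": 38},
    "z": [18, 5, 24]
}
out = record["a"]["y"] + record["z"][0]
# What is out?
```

Answer: 56

Derivation:
Trace (tracking out):
record = {'a': {'y': 38}, 'z': [18, 5, 24]}  # -> record = {'a': {'y': 38}, 'z': [18, 5, 24]}
out = record['a']['y'] + record['z'][0]  # -> out = 56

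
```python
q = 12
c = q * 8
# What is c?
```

Answer: 96

Derivation:
Trace (tracking c):
q = 12  # -> q = 12
c = q * 8  # -> c = 96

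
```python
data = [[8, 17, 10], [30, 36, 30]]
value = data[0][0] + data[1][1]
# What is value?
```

Answer: 44

Derivation:
Trace (tracking value):
data = [[8, 17, 10], [30, 36, 30]]  # -> data = [[8, 17, 10], [30, 36, 30]]
value = data[0][0] + data[1][1]  # -> value = 44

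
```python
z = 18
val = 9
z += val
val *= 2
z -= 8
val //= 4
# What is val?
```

Trace (tracking val):
z = 18  # -> z = 18
val = 9  # -> val = 9
z += val  # -> z = 27
val *= 2  # -> val = 18
z -= 8  # -> z = 19
val //= 4  # -> val = 4

Answer: 4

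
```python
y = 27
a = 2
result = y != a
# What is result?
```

Trace (tracking result):
y = 27  # -> y = 27
a = 2  # -> a = 2
result = y != a  # -> result = True

Answer: True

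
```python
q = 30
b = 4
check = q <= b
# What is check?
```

Trace (tracking check):
q = 30  # -> q = 30
b = 4  # -> b = 4
check = q <= b  # -> check = False

Answer: False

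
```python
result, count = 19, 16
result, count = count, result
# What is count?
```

Trace (tracking count):
result, count = (19, 16)  # -> result = 19, count = 16
result, count = (count, result)  # -> result = 16, count = 19

Answer: 19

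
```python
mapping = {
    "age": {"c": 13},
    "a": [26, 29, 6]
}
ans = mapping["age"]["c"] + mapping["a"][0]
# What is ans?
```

Trace (tracking ans):
mapping = {'age': {'c': 13}, 'a': [26, 29, 6]}  # -> mapping = {'age': {'c': 13}, 'a': [26, 29, 6]}
ans = mapping['age']['c'] + mapping['a'][0]  # -> ans = 39

Answer: 39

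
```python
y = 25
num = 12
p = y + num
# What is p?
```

Trace (tracking p):
y = 25  # -> y = 25
num = 12  # -> num = 12
p = y + num  # -> p = 37

Answer: 37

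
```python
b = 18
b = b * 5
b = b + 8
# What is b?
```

Trace (tracking b):
b = 18  # -> b = 18
b = b * 5  # -> b = 90
b = b + 8  # -> b = 98

Answer: 98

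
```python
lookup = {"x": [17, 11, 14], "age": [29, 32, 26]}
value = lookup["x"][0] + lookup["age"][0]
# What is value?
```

Answer: 46

Derivation:
Trace (tracking value):
lookup = {'x': [17, 11, 14], 'age': [29, 32, 26]}  # -> lookup = {'x': [17, 11, 14], 'age': [29, 32, 26]}
value = lookup['x'][0] + lookup['age'][0]  # -> value = 46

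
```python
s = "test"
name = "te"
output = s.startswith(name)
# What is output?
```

Trace (tracking output):
s = 'test'  # -> s = 'test'
name = 'te'  # -> name = 'te'
output = s.startswith(name)  # -> output = True

Answer: True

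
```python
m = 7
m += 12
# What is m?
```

Answer: 19

Derivation:
Trace (tracking m):
m = 7  # -> m = 7
m += 12  # -> m = 19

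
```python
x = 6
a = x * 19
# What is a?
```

Trace (tracking a):
x = 6  # -> x = 6
a = x * 19  # -> a = 114

Answer: 114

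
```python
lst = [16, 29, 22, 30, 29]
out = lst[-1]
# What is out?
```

Answer: 29

Derivation:
Trace (tracking out):
lst = [16, 29, 22, 30, 29]  # -> lst = [16, 29, 22, 30, 29]
out = lst[-1]  # -> out = 29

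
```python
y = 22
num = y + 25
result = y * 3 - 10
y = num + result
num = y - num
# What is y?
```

Answer: 103

Derivation:
Trace (tracking y):
y = 22  # -> y = 22
num = y + 25  # -> num = 47
result = y * 3 - 10  # -> result = 56
y = num + result  # -> y = 103
num = y - num  # -> num = 56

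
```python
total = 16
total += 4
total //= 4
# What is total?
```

Trace (tracking total):
total = 16  # -> total = 16
total += 4  # -> total = 20
total //= 4  # -> total = 5

Answer: 5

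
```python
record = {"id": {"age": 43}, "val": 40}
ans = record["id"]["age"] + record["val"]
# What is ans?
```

Trace (tracking ans):
record = {'id': {'age': 43}, 'val': 40}  # -> record = {'id': {'age': 43}, 'val': 40}
ans = record['id']['age'] + record['val']  # -> ans = 83

Answer: 83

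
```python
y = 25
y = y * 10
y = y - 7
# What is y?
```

Trace (tracking y):
y = 25  # -> y = 25
y = y * 10  # -> y = 250
y = y - 7  # -> y = 243

Answer: 243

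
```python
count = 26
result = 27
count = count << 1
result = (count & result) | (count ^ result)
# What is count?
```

Answer: 52

Derivation:
Trace (tracking count):
count = 26  # -> count = 26
result = 27  # -> result = 27
count = count << 1  # -> count = 52
result = count & result | count ^ result  # -> result = 63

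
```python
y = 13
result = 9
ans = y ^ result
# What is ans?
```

Answer: 4

Derivation:
Trace (tracking ans):
y = 13  # -> y = 13
result = 9  # -> result = 9
ans = y ^ result  # -> ans = 4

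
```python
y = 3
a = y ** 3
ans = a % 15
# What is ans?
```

Answer: 12

Derivation:
Trace (tracking ans):
y = 3  # -> y = 3
a = y ** 3  # -> a = 27
ans = a % 15  # -> ans = 12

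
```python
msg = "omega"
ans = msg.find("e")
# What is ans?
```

Trace (tracking ans):
msg = 'omega'  # -> msg = 'omega'
ans = msg.find('e')  # -> ans = 2

Answer: 2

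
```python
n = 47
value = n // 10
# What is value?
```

Answer: 4

Derivation:
Trace (tracking value):
n = 47  # -> n = 47
value = n // 10  # -> value = 4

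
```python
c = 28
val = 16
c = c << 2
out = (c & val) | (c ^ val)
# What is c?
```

Answer: 112

Derivation:
Trace (tracking c):
c = 28  # -> c = 28
val = 16  # -> val = 16
c = c << 2  # -> c = 112
out = c & val | c ^ val  # -> out = 112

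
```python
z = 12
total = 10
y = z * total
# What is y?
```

Trace (tracking y):
z = 12  # -> z = 12
total = 10  # -> total = 10
y = z * total  # -> y = 120

Answer: 120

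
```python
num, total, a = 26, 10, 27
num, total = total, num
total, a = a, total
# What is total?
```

Answer: 27

Derivation:
Trace (tracking total):
num, total, a = (26, 10, 27)  # -> num = 26, total = 10, a = 27
num, total = (total, num)  # -> num = 10, total = 26
total, a = (a, total)  # -> total = 27, a = 26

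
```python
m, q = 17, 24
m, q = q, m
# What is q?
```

Trace (tracking q):
m, q = (17, 24)  # -> m = 17, q = 24
m, q = (q, m)  # -> m = 24, q = 17

Answer: 17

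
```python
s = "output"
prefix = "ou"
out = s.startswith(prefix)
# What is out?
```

Trace (tracking out):
s = 'output'  # -> s = 'output'
prefix = 'ou'  # -> prefix = 'ou'
out = s.startswith(prefix)  # -> out = True

Answer: True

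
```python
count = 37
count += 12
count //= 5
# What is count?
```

Answer: 9

Derivation:
Trace (tracking count):
count = 37  # -> count = 37
count += 12  # -> count = 49
count //= 5  # -> count = 9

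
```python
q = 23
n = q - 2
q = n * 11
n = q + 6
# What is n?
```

Trace (tracking n):
q = 23  # -> q = 23
n = q - 2  # -> n = 21
q = n * 11  # -> q = 231
n = q + 6  # -> n = 237

Answer: 237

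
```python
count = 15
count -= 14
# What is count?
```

Trace (tracking count):
count = 15  # -> count = 15
count -= 14  # -> count = 1

Answer: 1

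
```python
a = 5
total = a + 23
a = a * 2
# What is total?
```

Answer: 28

Derivation:
Trace (tracking total):
a = 5  # -> a = 5
total = a + 23  # -> total = 28
a = a * 2  # -> a = 10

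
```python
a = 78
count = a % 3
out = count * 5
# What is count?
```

Answer: 0

Derivation:
Trace (tracking count):
a = 78  # -> a = 78
count = a % 3  # -> count = 0
out = count * 5  # -> out = 0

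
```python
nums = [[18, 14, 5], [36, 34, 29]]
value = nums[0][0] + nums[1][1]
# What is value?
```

Trace (tracking value):
nums = [[18, 14, 5], [36, 34, 29]]  # -> nums = [[18, 14, 5], [36, 34, 29]]
value = nums[0][0] + nums[1][1]  # -> value = 52

Answer: 52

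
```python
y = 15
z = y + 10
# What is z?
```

Trace (tracking z):
y = 15  # -> y = 15
z = y + 10  # -> z = 25

Answer: 25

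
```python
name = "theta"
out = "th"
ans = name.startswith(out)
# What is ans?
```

Trace (tracking ans):
name = 'theta'  # -> name = 'theta'
out = 'th'  # -> out = 'th'
ans = name.startswith(out)  # -> ans = True

Answer: True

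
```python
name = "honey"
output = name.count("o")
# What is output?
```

Trace (tracking output):
name = 'honey'  # -> name = 'honey'
output = name.count('o')  # -> output = 1

Answer: 1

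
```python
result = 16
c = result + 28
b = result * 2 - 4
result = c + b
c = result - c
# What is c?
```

Answer: 28

Derivation:
Trace (tracking c):
result = 16  # -> result = 16
c = result + 28  # -> c = 44
b = result * 2 - 4  # -> b = 28
result = c + b  # -> result = 72
c = result - c  # -> c = 28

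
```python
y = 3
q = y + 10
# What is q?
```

Answer: 13

Derivation:
Trace (tracking q):
y = 3  # -> y = 3
q = y + 10  # -> q = 13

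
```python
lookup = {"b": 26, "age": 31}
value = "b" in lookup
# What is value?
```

Trace (tracking value):
lookup = {'b': 26, 'age': 31}  # -> lookup = {'b': 26, 'age': 31}
value = 'b' in lookup  # -> value = True

Answer: True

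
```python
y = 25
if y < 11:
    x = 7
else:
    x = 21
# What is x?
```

Trace (tracking x):
y = 25  # -> y = 25
if y < 11:  # condition is False
else:
    x = 21  # -> x = 21

Answer: 21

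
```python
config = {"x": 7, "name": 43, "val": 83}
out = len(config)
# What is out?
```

Answer: 3

Derivation:
Trace (tracking out):
config = {'x': 7, 'name': 43, 'val': 83}  # -> config = {'x': 7, 'name': 43, 'val': 83}
out = len(config)  # -> out = 3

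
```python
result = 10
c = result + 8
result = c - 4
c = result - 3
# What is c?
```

Trace (tracking c):
result = 10  # -> result = 10
c = result + 8  # -> c = 18
result = c - 4  # -> result = 14
c = result - 3  # -> c = 11

Answer: 11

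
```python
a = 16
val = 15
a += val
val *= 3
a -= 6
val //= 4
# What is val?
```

Answer: 11

Derivation:
Trace (tracking val):
a = 16  # -> a = 16
val = 15  # -> val = 15
a += val  # -> a = 31
val *= 3  # -> val = 45
a -= 6  # -> a = 25
val //= 4  # -> val = 11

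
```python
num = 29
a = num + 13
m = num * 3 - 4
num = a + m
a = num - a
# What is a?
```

Trace (tracking a):
num = 29  # -> num = 29
a = num + 13  # -> a = 42
m = num * 3 - 4  # -> m = 83
num = a + m  # -> num = 125
a = num - a  # -> a = 83

Answer: 83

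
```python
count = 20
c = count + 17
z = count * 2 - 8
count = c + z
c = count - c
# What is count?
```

Trace (tracking count):
count = 20  # -> count = 20
c = count + 17  # -> c = 37
z = count * 2 - 8  # -> z = 32
count = c + z  # -> count = 69
c = count - c  # -> c = 32

Answer: 69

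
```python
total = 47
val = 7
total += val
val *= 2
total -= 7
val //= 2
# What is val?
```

Trace (tracking val):
total = 47  # -> total = 47
val = 7  # -> val = 7
total += val  # -> total = 54
val *= 2  # -> val = 14
total -= 7  # -> total = 47
val //= 2  # -> val = 7

Answer: 7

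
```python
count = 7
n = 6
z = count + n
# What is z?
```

Answer: 13

Derivation:
Trace (tracking z):
count = 7  # -> count = 7
n = 6  # -> n = 6
z = count + n  # -> z = 13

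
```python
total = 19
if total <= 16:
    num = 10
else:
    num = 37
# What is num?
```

Trace (tracking num):
total = 19  # -> total = 19
if total <= 16:  # condition is False
else:
    num = 37  # -> num = 37

Answer: 37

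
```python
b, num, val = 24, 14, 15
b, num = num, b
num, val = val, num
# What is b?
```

Answer: 14

Derivation:
Trace (tracking b):
b, num, val = (24, 14, 15)  # -> b = 24, num = 14, val = 15
b, num = (num, b)  # -> b = 14, num = 24
num, val = (val, num)  # -> num = 15, val = 24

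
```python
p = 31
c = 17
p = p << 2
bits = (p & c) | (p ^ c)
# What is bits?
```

Trace (tracking bits):
p = 31  # -> p = 31
c = 17  # -> c = 17
p = p << 2  # -> p = 124
bits = p & c | p ^ c  # -> bits = 125

Answer: 125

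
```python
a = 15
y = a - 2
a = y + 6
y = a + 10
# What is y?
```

Answer: 29

Derivation:
Trace (tracking y):
a = 15  # -> a = 15
y = a - 2  # -> y = 13
a = y + 6  # -> a = 19
y = a + 10  # -> y = 29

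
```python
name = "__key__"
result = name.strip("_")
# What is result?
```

Trace (tracking result):
name = '__key__'  # -> name = '__key__'
result = name.strip('_')  # -> result = 'key'

Answer: 'key'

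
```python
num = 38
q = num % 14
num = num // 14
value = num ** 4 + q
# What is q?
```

Trace (tracking q):
num = 38  # -> num = 38
q = num % 14  # -> q = 10
num = num // 14  # -> num = 2
value = num ** 4 + q  # -> value = 26

Answer: 10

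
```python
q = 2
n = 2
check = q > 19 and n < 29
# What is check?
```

Trace (tracking check):
q = 2  # -> q = 2
n = 2  # -> n = 2
check = q > 19 and n < 29  # -> check = False

Answer: False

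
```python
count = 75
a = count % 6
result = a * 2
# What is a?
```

Answer: 3

Derivation:
Trace (tracking a):
count = 75  # -> count = 75
a = count % 6  # -> a = 3
result = a * 2  # -> result = 6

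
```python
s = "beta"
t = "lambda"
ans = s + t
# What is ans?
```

Answer: 'betalambda'

Derivation:
Trace (tracking ans):
s = 'beta'  # -> s = 'beta'
t = 'lambda'  # -> t = 'lambda'
ans = s + t  # -> ans = 'betalambda'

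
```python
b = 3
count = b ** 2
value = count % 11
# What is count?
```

Answer: 9

Derivation:
Trace (tracking count):
b = 3  # -> b = 3
count = b ** 2  # -> count = 9
value = count % 11  # -> value = 9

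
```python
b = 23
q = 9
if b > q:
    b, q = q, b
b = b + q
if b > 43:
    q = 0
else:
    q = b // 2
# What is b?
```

Answer: 32

Derivation:
Trace (tracking b):
b = 23  # -> b = 23
q = 9  # -> q = 9
if b > q:  # condition is True
    b, q = (q, b)  # -> b = 9, q = 23
b = b + q  # -> b = 32
if b > 43:  # condition is False
else:
    q = b // 2  # -> q = 16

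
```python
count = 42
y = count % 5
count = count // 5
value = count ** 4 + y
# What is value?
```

Trace (tracking value):
count = 42  # -> count = 42
y = count % 5  # -> y = 2
count = count // 5  # -> count = 8
value = count ** 4 + y  # -> value = 4098

Answer: 4098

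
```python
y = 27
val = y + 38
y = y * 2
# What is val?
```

Answer: 65

Derivation:
Trace (tracking val):
y = 27  # -> y = 27
val = y + 38  # -> val = 65
y = y * 2  # -> y = 54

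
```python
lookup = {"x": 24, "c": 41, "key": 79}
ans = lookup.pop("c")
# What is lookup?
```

Answer: {'x': 24, 'key': 79}

Derivation:
Trace (tracking lookup):
lookup = {'x': 24, 'c': 41, 'key': 79}  # -> lookup = {'x': 24, 'c': 41, 'key': 79}
ans = lookup.pop('c')  # -> ans = 41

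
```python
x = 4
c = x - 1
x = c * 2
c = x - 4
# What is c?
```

Answer: 2

Derivation:
Trace (tracking c):
x = 4  # -> x = 4
c = x - 1  # -> c = 3
x = c * 2  # -> x = 6
c = x - 4  # -> c = 2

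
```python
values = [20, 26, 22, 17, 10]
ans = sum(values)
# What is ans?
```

Answer: 95

Derivation:
Trace (tracking ans):
values = [20, 26, 22, 17, 10]  # -> values = [20, 26, 22, 17, 10]
ans = sum(values)  # -> ans = 95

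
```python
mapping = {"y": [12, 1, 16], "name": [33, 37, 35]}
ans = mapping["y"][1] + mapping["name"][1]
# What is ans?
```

Answer: 38

Derivation:
Trace (tracking ans):
mapping = {'y': [12, 1, 16], 'name': [33, 37, 35]}  # -> mapping = {'y': [12, 1, 16], 'name': [33, 37, 35]}
ans = mapping['y'][1] + mapping['name'][1]  # -> ans = 38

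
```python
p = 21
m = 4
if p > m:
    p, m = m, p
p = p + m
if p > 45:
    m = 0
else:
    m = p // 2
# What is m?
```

Answer: 12

Derivation:
Trace (tracking m):
p = 21  # -> p = 21
m = 4  # -> m = 4
if p > m:  # condition is True
    p, m = (m, p)  # -> p = 4, m = 21
p = p + m  # -> p = 25
if p > 45:  # condition is False
else:
    m = p // 2  # -> m = 12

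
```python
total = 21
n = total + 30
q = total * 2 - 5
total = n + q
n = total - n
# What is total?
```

Answer: 88

Derivation:
Trace (tracking total):
total = 21  # -> total = 21
n = total + 30  # -> n = 51
q = total * 2 - 5  # -> q = 37
total = n + q  # -> total = 88
n = total - n  # -> n = 37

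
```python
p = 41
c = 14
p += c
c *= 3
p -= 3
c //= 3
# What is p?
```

Answer: 52

Derivation:
Trace (tracking p):
p = 41  # -> p = 41
c = 14  # -> c = 14
p += c  # -> p = 55
c *= 3  # -> c = 42
p -= 3  # -> p = 52
c //= 3  # -> c = 14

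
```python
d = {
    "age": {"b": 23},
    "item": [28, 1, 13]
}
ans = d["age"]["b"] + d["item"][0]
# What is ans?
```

Trace (tracking ans):
d = {'age': {'b': 23}, 'item': [28, 1, 13]}  # -> d = {'age': {'b': 23}, 'item': [28, 1, 13]}
ans = d['age']['b'] + d['item'][0]  # -> ans = 51

Answer: 51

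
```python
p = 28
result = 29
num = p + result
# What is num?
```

Trace (tracking num):
p = 28  # -> p = 28
result = 29  # -> result = 29
num = p + result  # -> num = 57

Answer: 57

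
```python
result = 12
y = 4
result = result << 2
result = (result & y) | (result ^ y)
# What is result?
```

Answer: 52

Derivation:
Trace (tracking result):
result = 12  # -> result = 12
y = 4  # -> y = 4
result = result << 2  # -> result = 48
result = result & y | result ^ y  # -> result = 52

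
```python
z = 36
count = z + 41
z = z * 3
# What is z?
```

Answer: 108

Derivation:
Trace (tracking z):
z = 36  # -> z = 36
count = z + 41  # -> count = 77
z = z * 3  # -> z = 108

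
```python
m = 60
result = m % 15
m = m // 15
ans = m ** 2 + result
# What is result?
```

Answer: 0

Derivation:
Trace (tracking result):
m = 60  # -> m = 60
result = m % 15  # -> result = 0
m = m // 15  # -> m = 4
ans = m ** 2 + result  # -> ans = 16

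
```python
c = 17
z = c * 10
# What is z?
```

Answer: 170

Derivation:
Trace (tracking z):
c = 17  # -> c = 17
z = c * 10  # -> z = 170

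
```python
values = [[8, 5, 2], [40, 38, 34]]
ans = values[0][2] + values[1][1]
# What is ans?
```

Answer: 40

Derivation:
Trace (tracking ans):
values = [[8, 5, 2], [40, 38, 34]]  # -> values = [[8, 5, 2], [40, 38, 34]]
ans = values[0][2] + values[1][1]  # -> ans = 40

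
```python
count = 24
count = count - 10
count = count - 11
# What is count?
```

Answer: 3

Derivation:
Trace (tracking count):
count = 24  # -> count = 24
count = count - 10  # -> count = 14
count = count - 11  # -> count = 3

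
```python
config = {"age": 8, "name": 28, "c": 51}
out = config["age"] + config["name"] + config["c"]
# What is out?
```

Answer: 87

Derivation:
Trace (tracking out):
config = {'age': 8, 'name': 28, 'c': 51}  # -> config = {'age': 8, 'name': 28, 'c': 51}
out = config['age'] + config['name'] + config['c']  # -> out = 87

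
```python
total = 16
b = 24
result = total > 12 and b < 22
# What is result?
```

Trace (tracking result):
total = 16  # -> total = 16
b = 24  # -> b = 24
result = total > 12 and b < 22  # -> result = False

Answer: False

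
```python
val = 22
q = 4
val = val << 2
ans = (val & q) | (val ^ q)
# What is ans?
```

Trace (tracking ans):
val = 22  # -> val = 22
q = 4  # -> q = 4
val = val << 2  # -> val = 88
ans = val & q | val ^ q  # -> ans = 92

Answer: 92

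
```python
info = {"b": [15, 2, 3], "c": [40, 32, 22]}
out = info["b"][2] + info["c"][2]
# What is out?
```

Answer: 25

Derivation:
Trace (tracking out):
info = {'b': [15, 2, 3], 'c': [40, 32, 22]}  # -> info = {'b': [15, 2, 3], 'c': [40, 32, 22]}
out = info['b'][2] + info['c'][2]  # -> out = 25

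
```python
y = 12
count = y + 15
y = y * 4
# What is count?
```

Trace (tracking count):
y = 12  # -> y = 12
count = y + 15  # -> count = 27
y = y * 4  # -> y = 48

Answer: 27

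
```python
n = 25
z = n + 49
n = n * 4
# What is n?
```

Trace (tracking n):
n = 25  # -> n = 25
z = n + 49  # -> z = 74
n = n * 4  # -> n = 100

Answer: 100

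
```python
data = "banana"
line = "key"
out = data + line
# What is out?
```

Trace (tracking out):
data = 'banana'  # -> data = 'banana'
line = 'key'  # -> line = 'key'
out = data + line  # -> out = 'bananakey'

Answer: 'bananakey'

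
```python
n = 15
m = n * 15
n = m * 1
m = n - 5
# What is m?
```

Answer: 220

Derivation:
Trace (tracking m):
n = 15  # -> n = 15
m = n * 15  # -> m = 225
n = m * 1  # -> n = 225
m = n - 5  # -> m = 220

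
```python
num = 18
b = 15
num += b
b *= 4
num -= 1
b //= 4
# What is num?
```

Answer: 32

Derivation:
Trace (tracking num):
num = 18  # -> num = 18
b = 15  # -> b = 15
num += b  # -> num = 33
b *= 4  # -> b = 60
num -= 1  # -> num = 32
b //= 4  # -> b = 15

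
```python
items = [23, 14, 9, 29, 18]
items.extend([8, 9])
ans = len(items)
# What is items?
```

Answer: [23, 14, 9, 29, 18, 8, 9]

Derivation:
Trace (tracking items):
items = [23, 14, 9, 29, 18]  # -> items = [23, 14, 9, 29, 18]
items.extend([8, 9])  # -> items = [23, 14, 9, 29, 18, 8, 9]
ans = len(items)  # -> ans = 7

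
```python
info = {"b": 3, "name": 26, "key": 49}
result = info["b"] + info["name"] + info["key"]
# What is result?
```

Trace (tracking result):
info = {'b': 3, 'name': 26, 'key': 49}  # -> info = {'b': 3, 'name': 26, 'key': 49}
result = info['b'] + info['name'] + info['key']  # -> result = 78

Answer: 78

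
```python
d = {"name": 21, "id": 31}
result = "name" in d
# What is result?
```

Trace (tracking result):
d = {'name': 21, 'id': 31}  # -> d = {'name': 21, 'id': 31}
result = 'name' in d  # -> result = True

Answer: True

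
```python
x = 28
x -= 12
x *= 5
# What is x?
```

Answer: 80

Derivation:
Trace (tracking x):
x = 28  # -> x = 28
x -= 12  # -> x = 16
x *= 5  # -> x = 80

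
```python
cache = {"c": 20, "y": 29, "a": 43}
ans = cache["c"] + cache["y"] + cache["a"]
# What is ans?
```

Answer: 92

Derivation:
Trace (tracking ans):
cache = {'c': 20, 'y': 29, 'a': 43}  # -> cache = {'c': 20, 'y': 29, 'a': 43}
ans = cache['c'] + cache['y'] + cache['a']  # -> ans = 92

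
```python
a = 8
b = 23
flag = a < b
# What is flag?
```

Answer: True

Derivation:
Trace (tracking flag):
a = 8  # -> a = 8
b = 23  # -> b = 23
flag = a < b  # -> flag = True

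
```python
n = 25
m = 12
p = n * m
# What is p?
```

Trace (tracking p):
n = 25  # -> n = 25
m = 12  # -> m = 12
p = n * m  # -> p = 300

Answer: 300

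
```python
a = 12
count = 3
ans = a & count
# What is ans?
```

Answer: 0

Derivation:
Trace (tracking ans):
a = 12  # -> a = 12
count = 3  # -> count = 3
ans = a & count  # -> ans = 0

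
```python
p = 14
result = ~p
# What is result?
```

Answer: -15

Derivation:
Trace (tracking result):
p = 14  # -> p = 14
result = ~p  # -> result = -15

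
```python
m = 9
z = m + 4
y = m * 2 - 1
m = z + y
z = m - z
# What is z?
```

Answer: 17

Derivation:
Trace (tracking z):
m = 9  # -> m = 9
z = m + 4  # -> z = 13
y = m * 2 - 1  # -> y = 17
m = z + y  # -> m = 30
z = m - z  # -> z = 17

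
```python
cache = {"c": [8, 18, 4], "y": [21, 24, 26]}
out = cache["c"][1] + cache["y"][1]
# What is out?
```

Answer: 42

Derivation:
Trace (tracking out):
cache = {'c': [8, 18, 4], 'y': [21, 24, 26]}  # -> cache = {'c': [8, 18, 4], 'y': [21, 24, 26]}
out = cache['c'][1] + cache['y'][1]  # -> out = 42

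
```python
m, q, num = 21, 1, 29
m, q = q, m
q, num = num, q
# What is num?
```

Answer: 21

Derivation:
Trace (tracking num):
m, q, num = (21, 1, 29)  # -> m = 21, q = 1, num = 29
m, q = (q, m)  # -> m = 1, q = 21
q, num = (num, q)  # -> q = 29, num = 21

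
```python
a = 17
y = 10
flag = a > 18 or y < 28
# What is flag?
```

Trace (tracking flag):
a = 17  # -> a = 17
y = 10  # -> y = 10
flag = a > 18 or y < 28  # -> flag = True

Answer: True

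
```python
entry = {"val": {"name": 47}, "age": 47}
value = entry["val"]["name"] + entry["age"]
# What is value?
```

Trace (tracking value):
entry = {'val': {'name': 47}, 'age': 47}  # -> entry = {'val': {'name': 47}, 'age': 47}
value = entry['val']['name'] + entry['age']  # -> value = 94

Answer: 94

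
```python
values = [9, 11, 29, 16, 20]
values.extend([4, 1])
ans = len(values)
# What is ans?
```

Trace (tracking ans):
values = [9, 11, 29, 16, 20]  # -> values = [9, 11, 29, 16, 20]
values.extend([4, 1])  # -> values = [9, 11, 29, 16, 20, 4, 1]
ans = len(values)  # -> ans = 7

Answer: 7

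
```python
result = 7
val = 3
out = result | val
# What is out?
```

Trace (tracking out):
result = 7  # -> result = 7
val = 3  # -> val = 3
out = result | val  # -> out = 7

Answer: 7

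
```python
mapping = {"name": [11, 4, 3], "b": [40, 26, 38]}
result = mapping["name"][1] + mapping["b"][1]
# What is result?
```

Trace (tracking result):
mapping = {'name': [11, 4, 3], 'b': [40, 26, 38]}  # -> mapping = {'name': [11, 4, 3], 'b': [40, 26, 38]}
result = mapping['name'][1] + mapping['b'][1]  # -> result = 30

Answer: 30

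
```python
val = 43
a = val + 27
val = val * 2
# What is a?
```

Answer: 70

Derivation:
Trace (tracking a):
val = 43  # -> val = 43
a = val + 27  # -> a = 70
val = val * 2  # -> val = 86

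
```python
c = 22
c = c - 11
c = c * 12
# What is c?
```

Trace (tracking c):
c = 22  # -> c = 22
c = c - 11  # -> c = 11
c = c * 12  # -> c = 132

Answer: 132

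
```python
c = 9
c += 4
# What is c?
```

Trace (tracking c):
c = 9  # -> c = 9
c += 4  # -> c = 13

Answer: 13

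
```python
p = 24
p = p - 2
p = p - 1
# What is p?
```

Trace (tracking p):
p = 24  # -> p = 24
p = p - 2  # -> p = 22
p = p - 1  # -> p = 21

Answer: 21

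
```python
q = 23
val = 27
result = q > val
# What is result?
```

Trace (tracking result):
q = 23  # -> q = 23
val = 27  # -> val = 27
result = q > val  # -> result = False

Answer: False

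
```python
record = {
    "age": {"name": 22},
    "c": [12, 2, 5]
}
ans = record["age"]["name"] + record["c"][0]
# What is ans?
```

Answer: 34

Derivation:
Trace (tracking ans):
record = {'age': {'name': 22}, 'c': [12, 2, 5]}  # -> record = {'age': {'name': 22}, 'c': [12, 2, 5]}
ans = record['age']['name'] + record['c'][0]  # -> ans = 34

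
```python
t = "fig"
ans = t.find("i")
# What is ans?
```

Answer: 1

Derivation:
Trace (tracking ans):
t = 'fig'  # -> t = 'fig'
ans = t.find('i')  # -> ans = 1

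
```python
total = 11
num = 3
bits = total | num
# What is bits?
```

Answer: 11

Derivation:
Trace (tracking bits):
total = 11  # -> total = 11
num = 3  # -> num = 3
bits = total | num  # -> bits = 11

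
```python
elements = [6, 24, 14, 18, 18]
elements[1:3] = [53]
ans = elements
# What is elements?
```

Trace (tracking elements):
elements = [6, 24, 14, 18, 18]  # -> elements = [6, 24, 14, 18, 18]
elements[1:3] = [53]  # -> elements = [6, 53, 18, 18]
ans = elements  # -> ans = [6, 53, 18, 18]

Answer: [6, 53, 18, 18]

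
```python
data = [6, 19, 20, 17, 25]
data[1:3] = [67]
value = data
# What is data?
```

Trace (tracking data):
data = [6, 19, 20, 17, 25]  # -> data = [6, 19, 20, 17, 25]
data[1:3] = [67]  # -> data = [6, 67, 17, 25]
value = data  # -> value = [6, 67, 17, 25]

Answer: [6, 67, 17, 25]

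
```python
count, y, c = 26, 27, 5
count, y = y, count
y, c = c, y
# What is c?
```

Trace (tracking c):
count, y, c = (26, 27, 5)  # -> count = 26, y = 27, c = 5
count, y = (y, count)  # -> count = 27, y = 26
y, c = (c, y)  # -> y = 5, c = 26

Answer: 26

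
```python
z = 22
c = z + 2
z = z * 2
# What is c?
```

Answer: 24

Derivation:
Trace (tracking c):
z = 22  # -> z = 22
c = z + 2  # -> c = 24
z = z * 2  # -> z = 44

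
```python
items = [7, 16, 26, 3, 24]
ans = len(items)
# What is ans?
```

Trace (tracking ans):
items = [7, 16, 26, 3, 24]  # -> items = [7, 16, 26, 3, 24]
ans = len(items)  # -> ans = 5

Answer: 5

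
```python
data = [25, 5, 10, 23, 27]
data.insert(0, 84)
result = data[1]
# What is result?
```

Answer: 25

Derivation:
Trace (tracking result):
data = [25, 5, 10, 23, 27]  # -> data = [25, 5, 10, 23, 27]
data.insert(0, 84)  # -> data = [84, 25, 5, 10, 23, 27]
result = data[1]  # -> result = 25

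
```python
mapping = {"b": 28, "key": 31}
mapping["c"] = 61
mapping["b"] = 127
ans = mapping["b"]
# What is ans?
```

Trace (tracking ans):
mapping = {'b': 28, 'key': 31}  # -> mapping = {'b': 28, 'key': 31}
mapping['c'] = 61  # -> mapping = {'b': 28, 'key': 31, 'c': 61}
mapping['b'] = 127  # -> mapping = {'b': 127, 'key': 31, 'c': 61}
ans = mapping['b']  # -> ans = 127

Answer: 127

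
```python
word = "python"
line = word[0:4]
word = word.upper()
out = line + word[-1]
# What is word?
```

Answer: 'PYTHON'

Derivation:
Trace (tracking word):
word = 'python'  # -> word = 'python'
line = word[0:4]  # -> line = 'pyth'
word = word.upper()  # -> word = 'PYTHON'
out = line + word[-1]  # -> out = 'pythN'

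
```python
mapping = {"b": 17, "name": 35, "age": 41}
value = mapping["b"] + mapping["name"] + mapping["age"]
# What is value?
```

Answer: 93

Derivation:
Trace (tracking value):
mapping = {'b': 17, 'name': 35, 'age': 41}  # -> mapping = {'b': 17, 'name': 35, 'age': 41}
value = mapping['b'] + mapping['name'] + mapping['age']  # -> value = 93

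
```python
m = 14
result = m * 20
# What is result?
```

Trace (tracking result):
m = 14  # -> m = 14
result = m * 20  # -> result = 280

Answer: 280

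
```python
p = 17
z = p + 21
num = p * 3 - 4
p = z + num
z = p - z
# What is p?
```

Trace (tracking p):
p = 17  # -> p = 17
z = p + 21  # -> z = 38
num = p * 3 - 4  # -> num = 47
p = z + num  # -> p = 85
z = p - z  # -> z = 47

Answer: 85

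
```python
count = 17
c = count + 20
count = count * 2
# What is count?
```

Trace (tracking count):
count = 17  # -> count = 17
c = count + 20  # -> c = 37
count = count * 2  # -> count = 34

Answer: 34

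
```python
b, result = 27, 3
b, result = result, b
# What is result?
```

Trace (tracking result):
b, result = (27, 3)  # -> b = 27, result = 3
b, result = (result, b)  # -> b = 3, result = 27

Answer: 27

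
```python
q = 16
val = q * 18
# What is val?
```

Answer: 288

Derivation:
Trace (tracking val):
q = 16  # -> q = 16
val = q * 18  # -> val = 288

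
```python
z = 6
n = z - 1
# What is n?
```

Answer: 5

Derivation:
Trace (tracking n):
z = 6  # -> z = 6
n = z - 1  # -> n = 5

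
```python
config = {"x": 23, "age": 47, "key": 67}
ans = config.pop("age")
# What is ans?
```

Answer: 47

Derivation:
Trace (tracking ans):
config = {'x': 23, 'age': 47, 'key': 67}  # -> config = {'x': 23, 'age': 47, 'key': 67}
ans = config.pop('age')  # -> ans = 47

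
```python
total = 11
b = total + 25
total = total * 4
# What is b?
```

Trace (tracking b):
total = 11  # -> total = 11
b = total + 25  # -> b = 36
total = total * 4  # -> total = 44

Answer: 36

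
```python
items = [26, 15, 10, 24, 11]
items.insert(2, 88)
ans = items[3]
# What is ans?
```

Answer: 10

Derivation:
Trace (tracking ans):
items = [26, 15, 10, 24, 11]  # -> items = [26, 15, 10, 24, 11]
items.insert(2, 88)  # -> items = [26, 15, 88, 10, 24, 11]
ans = items[3]  # -> ans = 10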